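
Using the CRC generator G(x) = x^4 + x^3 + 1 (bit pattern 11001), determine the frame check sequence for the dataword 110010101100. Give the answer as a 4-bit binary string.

1101

Append 4 zeros: 1100101011000000. Divide by 11001 (XOR where the leading bit is 1):
  pos 0: 11001 XOR 11001 = 00000
  pos 6: 10110 XOR 11001 = 01111
  pos 7: 11110 XOR 11001 = 00111
  pos 9: 11100 XOR 11001 = 00101
  pos 11: 10100 XOR 11001 = 01101
Remainder (last 4 bits) = 1101. This is the CRC / FCS.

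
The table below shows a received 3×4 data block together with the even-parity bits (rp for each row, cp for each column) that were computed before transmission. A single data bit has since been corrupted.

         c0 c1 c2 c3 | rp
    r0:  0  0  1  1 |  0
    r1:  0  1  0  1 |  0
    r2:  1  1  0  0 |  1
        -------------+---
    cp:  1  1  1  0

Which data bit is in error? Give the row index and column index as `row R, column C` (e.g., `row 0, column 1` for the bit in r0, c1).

Recompute each row's even parity and compare to rp:
  r0: data parity 0, sent rp 0 → ok
  r1: data parity 0, sent rp 0 → ok
  r2: data parity 0, sent rp 1 → mismatch
Recompute each column's even parity and compare to cp:
  c0: data parity 1, sent cp 1 → ok
  c1: data parity 0, sent cp 1 → mismatch
  c2: data parity 1, sent cp 1 → ok
  c3: data parity 0, sent cp 0 → ok
Exactly one row (r2) and one column (c1) fail → the flipped bit is at their intersection.

row 2, column 1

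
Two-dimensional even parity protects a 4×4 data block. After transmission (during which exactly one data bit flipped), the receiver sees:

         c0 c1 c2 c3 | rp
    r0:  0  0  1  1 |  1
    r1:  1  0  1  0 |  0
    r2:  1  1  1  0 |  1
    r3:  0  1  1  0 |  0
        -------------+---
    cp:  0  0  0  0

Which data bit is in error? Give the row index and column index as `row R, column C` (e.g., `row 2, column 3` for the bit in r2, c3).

row 0, column 3

Recompute each row's even parity and compare to rp:
  r0: data parity 0, sent rp 1 → mismatch
  r1: data parity 0, sent rp 0 → ok
  r2: data parity 1, sent rp 1 → ok
  r3: data parity 0, sent rp 0 → ok
Recompute each column's even parity and compare to cp:
  c0: data parity 0, sent cp 0 → ok
  c1: data parity 0, sent cp 0 → ok
  c2: data parity 0, sent cp 0 → ok
  c3: data parity 1, sent cp 0 → mismatch
Exactly one row (r0) and one column (c3) fail → the flipped bit is at their intersection.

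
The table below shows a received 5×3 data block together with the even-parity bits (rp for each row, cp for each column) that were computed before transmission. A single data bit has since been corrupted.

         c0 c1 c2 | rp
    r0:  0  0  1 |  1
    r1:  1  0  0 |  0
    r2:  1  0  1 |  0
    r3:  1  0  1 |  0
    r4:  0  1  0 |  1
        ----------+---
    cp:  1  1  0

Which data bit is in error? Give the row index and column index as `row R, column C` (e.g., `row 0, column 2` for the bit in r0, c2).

Recompute each row's even parity and compare to rp:
  r0: data parity 1, sent rp 1 → ok
  r1: data parity 1, sent rp 0 → mismatch
  r2: data parity 0, sent rp 0 → ok
  r3: data parity 0, sent rp 0 → ok
  r4: data parity 1, sent rp 1 → ok
Recompute each column's even parity and compare to cp:
  c0: data parity 1, sent cp 1 → ok
  c1: data parity 1, sent cp 1 → ok
  c2: data parity 1, sent cp 0 → mismatch
Exactly one row (r1) and one column (c2) fail → the flipped bit is at their intersection.

row 1, column 2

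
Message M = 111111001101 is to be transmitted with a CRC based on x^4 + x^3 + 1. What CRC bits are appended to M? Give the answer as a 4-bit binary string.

1110

Append 4 zeros: 1111110011010000. Divide by 11001 (XOR where the leading bit is 1):
  pos 0: 11111 XOR 11001 = 00110
  pos 2: 11010 XOR 11001 = 00011
  pos 5: 11011 XOR 11001 = 00010
  pos 8: 10010 XOR 11001 = 01011
  pos 9: 10110 XOR 11001 = 01111
  pos 10: 11110 XOR 11001 = 00111
Remainder (last 4 bits) = 1110. This is the CRC / FCS.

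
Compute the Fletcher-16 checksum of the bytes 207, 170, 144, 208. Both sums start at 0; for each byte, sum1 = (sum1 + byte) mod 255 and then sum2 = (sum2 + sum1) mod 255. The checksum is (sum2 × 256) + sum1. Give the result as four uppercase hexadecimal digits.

31DB

Running sums (mod 255):
  after byte 0 (207): sum1=207, sum2=207
  after byte 1 (170): sum1=122, sum2=74
  after byte 2 (144): sum1=11, sum2=85
  after byte 3 (208): sum1=219, sum2=49
Checksum = sum2·256 + sum1 = 49·256 + 219 = 12763 = 0x31DB.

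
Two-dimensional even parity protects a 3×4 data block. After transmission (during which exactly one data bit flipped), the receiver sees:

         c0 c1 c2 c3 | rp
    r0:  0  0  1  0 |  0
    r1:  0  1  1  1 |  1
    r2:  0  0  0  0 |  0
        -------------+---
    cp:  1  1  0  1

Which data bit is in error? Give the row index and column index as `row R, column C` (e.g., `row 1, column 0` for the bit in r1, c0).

row 0, column 0

Recompute each row's even parity and compare to rp:
  r0: data parity 1, sent rp 0 → mismatch
  r1: data parity 1, sent rp 1 → ok
  r2: data parity 0, sent rp 0 → ok
Recompute each column's even parity and compare to cp:
  c0: data parity 0, sent cp 1 → mismatch
  c1: data parity 1, sent cp 1 → ok
  c2: data parity 0, sent cp 0 → ok
  c3: data parity 1, sent cp 1 → ok
Exactly one row (r0) and one column (c0) fail → the flipped bit is at their intersection.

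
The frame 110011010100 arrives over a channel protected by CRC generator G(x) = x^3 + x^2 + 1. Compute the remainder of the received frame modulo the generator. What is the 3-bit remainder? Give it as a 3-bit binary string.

110

Modulo-2 division of 110011010100 by 1101:
  pos 0: 1100 XOR 1101 = 0001
  pos 3: 1110 XOR 1101 = 0011
  pos 5: 1110 XOR 1101 = 0011
  pos 7: 1110 XOR 1101 = 0011
Remainder = 110 (nonzero — an error is detected).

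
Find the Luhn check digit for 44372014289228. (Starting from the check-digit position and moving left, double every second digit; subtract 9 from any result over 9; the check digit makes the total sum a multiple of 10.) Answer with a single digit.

8

Partial digits right→left: 8 2 2 9 8 2 4 1 0 2 7 3 4 4
Double every second digit counting from the check-digit position (so the 1st, 3rd, 5th, ... of the partial from the right).
  doubled (with −9 where >9): 7 4 7 8 0 5 8 → sum 39
  kept as-is: 2 9 2 1 2 3 4 → sum 23
Total = 39 + 23 = 62.
Check digit = (10 − (62 mod 10)) mod 10 = 8.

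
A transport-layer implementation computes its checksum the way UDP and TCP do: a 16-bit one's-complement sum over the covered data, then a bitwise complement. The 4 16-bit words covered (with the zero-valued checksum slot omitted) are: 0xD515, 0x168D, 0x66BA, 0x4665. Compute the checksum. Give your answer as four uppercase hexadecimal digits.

673D

One's-complement addition (fold any carry out of bit 15 back into bit 0):
  0xD515 + 0x168D = 0x0EBA2
  0xEBA2 + 0x66BA = 0x1525C → wrap carry → 0x525D
  0x525D + 0x4665 = 0x098C2
One's-complement sum = 0x98C2.
Checksum = ~0x98C2 & 0xFFFF = 0x673D.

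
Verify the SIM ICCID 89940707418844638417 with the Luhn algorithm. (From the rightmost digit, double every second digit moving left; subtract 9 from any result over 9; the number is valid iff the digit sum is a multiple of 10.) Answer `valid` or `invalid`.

From the right, keep odd positions and double even positions (subtract 9 from any doubled value over 9):
  doubled (positions 2,4,...): 2 7 3 8 7 8 0 0 9 7 → sum 51
  kept (positions 1,3,...): 7 4 3 4 8 1 7 7 4 9 → sum 54
Total = 105.
105 mod 10 = 5, so the number is invalid.

invalid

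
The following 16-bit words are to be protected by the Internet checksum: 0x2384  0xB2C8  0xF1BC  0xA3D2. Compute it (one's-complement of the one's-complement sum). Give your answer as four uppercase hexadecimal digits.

One's-complement addition (fold any carry out of bit 15 back into bit 0):
  0x2384 + 0xB2C8 = 0x0D64C
  0xD64C + 0xF1BC = 0x1C808 → wrap carry → 0xC809
  0xC809 + 0xA3D2 = 0x16BDB → wrap carry → 0x6BDC
One's-complement sum = 0x6BDC.
Checksum = ~0x6BDC & 0xFFFF = 0x9423.

9423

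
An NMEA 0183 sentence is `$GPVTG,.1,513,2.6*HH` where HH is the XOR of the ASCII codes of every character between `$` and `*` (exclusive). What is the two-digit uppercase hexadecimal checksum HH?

7C

XOR the ASCII codes of the payload characters:
  'G' = 0x47 → acc = 0x47
  'P' = 0x50 → acc = 0x17
  'V' = 0x56 → acc = 0x41
  'T' = 0x54 → acc = 0x15
  'G' = 0x47 → acc = 0x52
  ',' = 0x2C → acc = 0x7E
  '.' = 0x2E → acc = 0x50
  '1' = 0x31 → acc = 0x61
  ',' = 0x2C → acc = 0x4D
  '5' = 0x35 → acc = 0x78
  '1' = 0x31 → acc = 0x49
  '3' = 0x33 → acc = 0x7A
  ',' = 0x2C → acc = 0x56
  '2' = 0x32 → acc = 0x64
  '.' = 0x2E → acc = 0x4A
  '6' = 0x36 → acc = 0x7C
Checksum = 0x7C.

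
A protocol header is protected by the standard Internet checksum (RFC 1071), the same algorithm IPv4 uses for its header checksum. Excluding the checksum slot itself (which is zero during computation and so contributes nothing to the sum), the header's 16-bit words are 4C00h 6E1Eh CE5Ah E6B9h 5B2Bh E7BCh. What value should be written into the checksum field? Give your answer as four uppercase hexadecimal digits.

One's-complement addition (fold any carry out of bit 15 back into bit 0):
  0x4C00 + 0x6E1E = 0x0BA1E
  0xBA1E + 0xCE5A = 0x18878 → wrap carry → 0x8879
  0x8879 + 0xE6B9 = 0x16F32 → wrap carry → 0x6F33
  0x6F33 + 0x5B2B = 0x0CA5E
  0xCA5E + 0xE7BC = 0x1B21A → wrap carry → 0xB21B
One's-complement sum = 0xB21B.
Checksum = ~0xB21B & 0xFFFF = 0x4DE4.

4DE4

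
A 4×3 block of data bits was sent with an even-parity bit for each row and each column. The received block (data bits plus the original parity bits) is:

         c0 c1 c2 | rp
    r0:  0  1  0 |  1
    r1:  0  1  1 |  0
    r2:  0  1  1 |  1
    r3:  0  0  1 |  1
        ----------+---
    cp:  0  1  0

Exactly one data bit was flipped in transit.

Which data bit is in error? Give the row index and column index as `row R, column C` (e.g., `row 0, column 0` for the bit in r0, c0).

row 2, column 2

Recompute each row's even parity and compare to rp:
  r0: data parity 1, sent rp 1 → ok
  r1: data parity 0, sent rp 0 → ok
  r2: data parity 0, sent rp 1 → mismatch
  r3: data parity 1, sent rp 1 → ok
Recompute each column's even parity and compare to cp:
  c0: data parity 0, sent cp 0 → ok
  c1: data parity 1, sent cp 1 → ok
  c2: data parity 1, sent cp 0 → mismatch
Exactly one row (r2) and one column (c2) fail → the flipped bit is at their intersection.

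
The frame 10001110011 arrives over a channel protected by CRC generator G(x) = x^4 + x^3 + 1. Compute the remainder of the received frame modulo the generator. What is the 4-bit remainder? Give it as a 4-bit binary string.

Modulo-2 division of 10001110011 by 11001:
  pos 0: 10001 XOR 11001 = 01000
  pos 1: 10001 XOR 11001 = 01000
  pos 2: 10001 XOR 11001 = 01000
  pos 3: 10000 XOR 11001 = 01001
  pos 4: 10010 XOR 11001 = 01011
  pos 5: 10111 XOR 11001 = 01110
  pos 6: 11101 XOR 11001 = 00100
Remainder = 0100 (nonzero — an error is detected).

0100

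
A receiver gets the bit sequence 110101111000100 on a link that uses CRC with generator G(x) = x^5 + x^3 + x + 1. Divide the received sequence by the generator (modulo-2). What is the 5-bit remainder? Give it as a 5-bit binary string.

00000

Modulo-2 division of 110101111000100 by 101011:
  pos 0: 110101 XOR 101011 = 011110
  pos 1: 111101 XOR 101011 = 010110
  pos 2: 101101 XOR 101011 = 000110
  pos 5: 110100 XOR 101011 = 011111
  pos 6: 111110 XOR 101011 = 010101
  pos 7: 101011 XOR 101011 = 000000
Remainder = 00000 (zero — the frame passes the CRC check).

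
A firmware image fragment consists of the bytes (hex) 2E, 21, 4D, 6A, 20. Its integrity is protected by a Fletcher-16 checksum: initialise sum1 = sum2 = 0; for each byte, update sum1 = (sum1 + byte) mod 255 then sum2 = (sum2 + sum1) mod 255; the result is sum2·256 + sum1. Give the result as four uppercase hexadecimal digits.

Running sums (mod 255):
  after byte 0 (2E): sum1=46, sum2=46
  after byte 1 (21): sum1=79, sum2=125
  after byte 2 (4D): sum1=156, sum2=26
  after byte 3 (6A): sum1=7, sum2=33
  after byte 4 (20): sum1=39, sum2=72
Checksum = sum2·256 + sum1 = 72·256 + 39 = 18471 = 0x4827.

4827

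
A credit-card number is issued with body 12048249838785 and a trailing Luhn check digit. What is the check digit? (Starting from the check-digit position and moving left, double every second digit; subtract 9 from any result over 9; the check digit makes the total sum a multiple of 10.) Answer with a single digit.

6

Partial digits right→left: 5 8 7 8 3 8 9 4 2 8 4 0 2 1
Double every second digit counting from the check-digit position (so the 1st, 3rd, 5th, ... of the partial from the right).
  doubled (with −9 where >9): 1 5 6 9 4 8 4 → sum 37
  kept as-is: 8 8 8 4 8 0 1 → sum 37
Total = 37 + 37 = 74.
Check digit = (10 − (74 mod 10)) mod 10 = 6.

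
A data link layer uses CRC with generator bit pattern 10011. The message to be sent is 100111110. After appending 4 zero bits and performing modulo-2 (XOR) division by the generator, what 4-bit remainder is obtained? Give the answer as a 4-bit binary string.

0001

Append 4 zeros: 1001111100000. Divide by 10011 (XOR where the leading bit is 1):
  pos 0: 10011 XOR 10011 = 00000
  pos 5: 11100 XOR 10011 = 01111
  pos 6: 11110 XOR 10011 = 01101
  pos 7: 11010 XOR 10011 = 01001
  pos 8: 10010 XOR 10011 = 00001
Remainder (last 4 bits) = 0001. This is the CRC / FCS.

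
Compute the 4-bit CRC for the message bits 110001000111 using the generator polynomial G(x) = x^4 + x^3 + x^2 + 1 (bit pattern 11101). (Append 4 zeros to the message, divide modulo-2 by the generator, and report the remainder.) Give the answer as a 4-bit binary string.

1111

Append 4 zeros: 1100010001110000. Divide by 11101 (XOR where the leading bit is 1):
  pos 0: 11000 XOR 11101 = 00101
  pos 2: 10110 XOR 11101 = 01011
  pos 3: 10110 XOR 11101 = 01011
  pos 4: 10110 XOR 11101 = 01011
  pos 5: 10111 XOR 11101 = 01010
  pos 6: 10101 XOR 11101 = 01000
  pos 7: 10001 XOR 11101 = 01100
  pos 8: 11000 XOR 11101 = 00101
  pos 10: 10100 XOR 11101 = 01001
  pos 11: 10010 XOR 11101 = 01111
Remainder (last 4 bits) = 1111. This is the CRC / FCS.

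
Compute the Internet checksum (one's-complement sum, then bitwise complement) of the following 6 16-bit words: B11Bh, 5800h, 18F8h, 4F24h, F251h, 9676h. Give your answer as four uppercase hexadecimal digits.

One's-complement addition (fold any carry out of bit 15 back into bit 0):
  0xB11B + 0x5800 = 0x1091B → wrap carry → 0x091C
  0x091C + 0x18F8 = 0x02214
  0x2214 + 0x4F24 = 0x07138
  0x7138 + 0xF251 = 0x16389 → wrap carry → 0x638A
  0x638A + 0x9676 = 0x0FA00
One's-complement sum = 0xFA00.
Checksum = ~0xFA00 & 0xFFFF = 0x05FF.

05FF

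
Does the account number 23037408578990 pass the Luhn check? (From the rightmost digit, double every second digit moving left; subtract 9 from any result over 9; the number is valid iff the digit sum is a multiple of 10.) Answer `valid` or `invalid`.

valid

From the right, keep odd positions and double even positions (subtract 9 from any doubled value over 9):
  doubled (positions 2,4,...): 9 7 1 0 5 0 4 → sum 26
  kept (positions 1,3,...): 0 9 7 8 4 3 3 → sum 34
Total = 60.
60 mod 10 = 0, so the number is valid.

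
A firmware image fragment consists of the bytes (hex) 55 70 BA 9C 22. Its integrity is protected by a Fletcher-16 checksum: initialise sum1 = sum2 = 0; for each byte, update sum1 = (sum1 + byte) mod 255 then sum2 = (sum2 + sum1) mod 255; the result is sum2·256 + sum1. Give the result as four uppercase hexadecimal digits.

F73F

Running sums (mod 255):
  after byte 0 (55): sum1=85, sum2=85
  after byte 1 (70): sum1=197, sum2=27
  after byte 2 (BA): sum1=128, sum2=155
  after byte 3 (9C): sum1=29, sum2=184
  after byte 4 (22): sum1=63, sum2=247
Checksum = sum2·256 + sum1 = 247·256 + 63 = 63295 = 0xF73F.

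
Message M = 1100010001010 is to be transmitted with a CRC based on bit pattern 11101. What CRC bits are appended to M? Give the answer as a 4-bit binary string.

Append 4 zeros: 11000100010100000. Divide by 11101 (XOR where the leading bit is 1):
  pos 0: 11000 XOR 11101 = 00101
  pos 2: 10110 XOR 11101 = 01011
  pos 3: 10110 XOR 11101 = 01011
  pos 4: 10110 XOR 11101 = 01011
  pos 5: 10111 XOR 11101 = 01010
  pos 6: 10100 XOR 11101 = 01001
  pos 7: 10011 XOR 11101 = 01110
  pos 8: 11100 XOR 11101 = 00001
  pos 12: 10000 XOR 11101 = 01101
Remainder (last 4 bits) = 1101. This is the CRC / FCS.

1101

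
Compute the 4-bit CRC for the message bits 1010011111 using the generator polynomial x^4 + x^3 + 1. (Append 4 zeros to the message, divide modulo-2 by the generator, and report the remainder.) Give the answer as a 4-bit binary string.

Append 4 zeros: 10100111110000. Divide by 11001 (XOR where the leading bit is 1):
  pos 0: 10100 XOR 11001 = 01101
  pos 1: 11011 XOR 11001 = 00010
  pos 4: 10111 XOR 11001 = 01110
  pos 5: 11101 XOR 11001 = 00100
  pos 7: 10000 XOR 11001 = 01001
  pos 8: 10010 XOR 11001 = 01011
  pos 9: 10110 XOR 11001 = 01111
Remainder (last 4 bits) = 1111. This is the CRC / FCS.

1111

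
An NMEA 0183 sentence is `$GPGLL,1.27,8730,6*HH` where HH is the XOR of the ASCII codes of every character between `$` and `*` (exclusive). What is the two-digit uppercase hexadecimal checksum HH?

XOR the ASCII codes of the payload characters:
  'G' = 0x47 → acc = 0x47
  'P' = 0x50 → acc = 0x17
  'G' = 0x47 → acc = 0x50
  'L' = 0x4C → acc = 0x1C
  'L' = 0x4C → acc = 0x50
  ',' = 0x2C → acc = 0x7C
  '1' = 0x31 → acc = 0x4D
  '.' = 0x2E → acc = 0x63
  '2' = 0x32 → acc = 0x51
  '7' = 0x37 → acc = 0x66
  ',' = 0x2C → acc = 0x4A
  '8' = 0x38 → acc = 0x72
  '7' = 0x37 → acc = 0x45
  '3' = 0x33 → acc = 0x76
  '0' = 0x30 → acc = 0x46
  ',' = 0x2C → acc = 0x6A
  '6' = 0x36 → acc = 0x5C
Checksum = 0x5C.

5C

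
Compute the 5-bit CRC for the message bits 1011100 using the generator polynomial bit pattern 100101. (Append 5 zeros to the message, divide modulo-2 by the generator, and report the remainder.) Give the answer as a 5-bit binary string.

00100

Append 5 zeros: 101110000000. Divide by 100101 (XOR where the leading bit is 1):
  pos 0: 101110 XOR 100101 = 001011
  pos 2: 101100 XOR 100101 = 001001
  pos 4: 100100 XOR 100101 = 000001
Remainder (last 5 bits) = 00100. This is the CRC / FCS.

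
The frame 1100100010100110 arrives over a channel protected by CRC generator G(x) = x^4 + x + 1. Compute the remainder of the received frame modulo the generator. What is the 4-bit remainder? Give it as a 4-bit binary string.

1101

Modulo-2 division of 1100100010100110 by 10011:
  pos 0: 11001 XOR 10011 = 01010
  pos 1: 10100 XOR 10011 = 00111
  pos 3: 11100 XOR 10011 = 01111
  pos 4: 11111 XOR 10011 = 01100
  pos 5: 11000 XOR 10011 = 01011
  pos 6: 10111 XOR 10011 = 00100
  pos 8: 10000 XOR 10011 = 00011
  pos 11: 11110 XOR 10011 = 01101
Remainder = 1101 (nonzero — an error is detected).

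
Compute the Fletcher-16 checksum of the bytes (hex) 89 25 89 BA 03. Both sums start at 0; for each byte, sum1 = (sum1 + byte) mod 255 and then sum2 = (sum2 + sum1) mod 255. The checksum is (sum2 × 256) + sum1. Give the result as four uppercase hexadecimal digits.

Running sums (mod 255):
  after byte 0 (89): sum1=137, sum2=137
  after byte 1 (25): sum1=174, sum2=56
  after byte 2 (89): sum1=56, sum2=112
  after byte 3 (BA): sum1=242, sum2=99
  after byte 4 (03): sum1=245, sum2=89
Checksum = sum2·256 + sum1 = 89·256 + 245 = 23029 = 0x59F5.

59F5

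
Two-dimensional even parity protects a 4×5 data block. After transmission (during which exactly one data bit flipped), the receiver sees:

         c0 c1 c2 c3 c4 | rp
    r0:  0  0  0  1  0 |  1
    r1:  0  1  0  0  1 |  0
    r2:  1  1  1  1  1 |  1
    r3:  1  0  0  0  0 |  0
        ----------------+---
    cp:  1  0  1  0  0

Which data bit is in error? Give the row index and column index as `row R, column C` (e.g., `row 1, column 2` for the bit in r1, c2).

Recompute each row's even parity and compare to rp:
  r0: data parity 1, sent rp 1 → ok
  r1: data parity 0, sent rp 0 → ok
  r2: data parity 1, sent rp 1 → ok
  r3: data parity 1, sent rp 0 → mismatch
Recompute each column's even parity and compare to cp:
  c0: data parity 0, sent cp 1 → mismatch
  c1: data parity 0, sent cp 0 → ok
  c2: data parity 1, sent cp 1 → ok
  c3: data parity 0, sent cp 0 → ok
  c4: data parity 0, sent cp 0 → ok
Exactly one row (r3) and one column (c0) fail → the flipped bit is at their intersection.

row 3, column 0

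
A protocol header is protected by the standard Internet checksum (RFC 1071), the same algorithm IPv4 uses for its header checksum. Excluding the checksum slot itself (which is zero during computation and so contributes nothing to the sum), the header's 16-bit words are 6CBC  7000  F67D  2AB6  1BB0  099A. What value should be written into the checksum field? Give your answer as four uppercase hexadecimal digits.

One's-complement addition (fold any carry out of bit 15 back into bit 0):
  0x6CBC + 0x7000 = 0x0DCBC
  0xDCBC + 0xF67D = 0x1D339 → wrap carry → 0xD33A
  0xD33A + 0x2AB6 = 0x0FDF0
  0xFDF0 + 0x1BB0 = 0x119A0 → wrap carry → 0x19A1
  0x19A1 + 0x099A = 0x0233B
One's-complement sum = 0x233B.
Checksum = ~0x233B & 0xFFFF = 0xDCC4.

DCC4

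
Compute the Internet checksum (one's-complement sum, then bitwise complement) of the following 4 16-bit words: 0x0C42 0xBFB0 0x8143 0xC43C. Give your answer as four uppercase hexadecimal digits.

EE8C

One's-complement addition (fold any carry out of bit 15 back into bit 0):
  0x0C42 + 0xBFB0 = 0x0CBF2
  0xCBF2 + 0x8143 = 0x14D35 → wrap carry → 0x4D36
  0x4D36 + 0xC43C = 0x11172 → wrap carry → 0x1173
One's-complement sum = 0x1173.
Checksum = ~0x1173 & 0xFFFF = 0xEE8C.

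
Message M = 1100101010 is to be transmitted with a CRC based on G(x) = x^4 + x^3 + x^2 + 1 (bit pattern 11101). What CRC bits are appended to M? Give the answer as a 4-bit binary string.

1011

Append 4 zeros: 11001010100000. Divide by 11101 (XOR where the leading bit is 1):
  pos 0: 11001 XOR 11101 = 00100
  pos 2: 10001 XOR 11101 = 01100
  pos 3: 11000 XOR 11101 = 00101
  pos 5: 10110 XOR 11101 = 01011
  pos 6: 10110 XOR 11101 = 01011
  pos 7: 10110 XOR 11101 = 01011
  pos 8: 10110 XOR 11101 = 01011
  pos 9: 10110 XOR 11101 = 01011
Remainder (last 4 bits) = 1011. This is the CRC / FCS.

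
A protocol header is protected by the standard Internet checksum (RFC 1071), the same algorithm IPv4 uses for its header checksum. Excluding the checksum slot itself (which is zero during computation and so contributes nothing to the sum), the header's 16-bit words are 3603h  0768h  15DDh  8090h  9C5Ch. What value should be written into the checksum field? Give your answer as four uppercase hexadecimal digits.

One's-complement addition (fold any carry out of bit 15 back into bit 0):
  0x3603 + 0x0768 = 0x03D6B
  0x3D6B + 0x15DD = 0x05348
  0x5348 + 0x8090 = 0x0D3D8
  0xD3D8 + 0x9C5C = 0x17034 → wrap carry → 0x7035
One's-complement sum = 0x7035.
Checksum = ~0x7035 & 0xFFFF = 0x8FCA.

8FCA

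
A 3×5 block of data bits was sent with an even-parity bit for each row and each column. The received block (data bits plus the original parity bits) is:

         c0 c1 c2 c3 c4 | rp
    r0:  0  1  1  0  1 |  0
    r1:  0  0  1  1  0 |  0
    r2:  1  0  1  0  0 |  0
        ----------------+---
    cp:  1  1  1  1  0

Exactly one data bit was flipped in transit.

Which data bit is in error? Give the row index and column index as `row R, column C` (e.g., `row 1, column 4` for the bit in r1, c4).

row 0, column 4

Recompute each row's even parity and compare to rp:
  r0: data parity 1, sent rp 0 → mismatch
  r1: data parity 0, sent rp 0 → ok
  r2: data parity 0, sent rp 0 → ok
Recompute each column's even parity and compare to cp:
  c0: data parity 1, sent cp 1 → ok
  c1: data parity 1, sent cp 1 → ok
  c2: data parity 1, sent cp 1 → ok
  c3: data parity 1, sent cp 1 → ok
  c4: data parity 1, sent cp 0 → mismatch
Exactly one row (r0) and one column (c4) fail → the flipped bit is at their intersection.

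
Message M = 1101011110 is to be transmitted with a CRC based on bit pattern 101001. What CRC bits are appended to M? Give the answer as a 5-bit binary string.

00001

Append 5 zeros: 110101111000000. Divide by 101001 (XOR where the leading bit is 1):
  pos 0: 110101 XOR 101001 = 011100
  pos 1: 111001 XOR 101001 = 010000
  pos 2: 100001 XOR 101001 = 001000
  pos 4: 100010 XOR 101001 = 001011
  pos 6: 101100 XOR 101001 = 000101
  pos 9: 101000 XOR 101001 = 000001
Remainder (last 5 bits) = 00001. This is the CRC / FCS.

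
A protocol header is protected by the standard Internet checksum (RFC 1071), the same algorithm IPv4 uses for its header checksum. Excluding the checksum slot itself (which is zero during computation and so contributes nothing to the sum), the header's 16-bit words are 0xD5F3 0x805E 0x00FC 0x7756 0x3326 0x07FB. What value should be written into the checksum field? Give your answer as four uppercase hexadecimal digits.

F639

One's-complement addition (fold any carry out of bit 15 back into bit 0):
  0xD5F3 + 0x805E = 0x15651 → wrap carry → 0x5652
  0x5652 + 0x00FC = 0x0574E
  0x574E + 0x7756 = 0x0CEA4
  0xCEA4 + 0x3326 = 0x101CA → wrap carry → 0x01CB
  0x01CB + 0x07FB = 0x009C6
One's-complement sum = 0x09C6.
Checksum = ~0x09C6 & 0xFFFF = 0xF639.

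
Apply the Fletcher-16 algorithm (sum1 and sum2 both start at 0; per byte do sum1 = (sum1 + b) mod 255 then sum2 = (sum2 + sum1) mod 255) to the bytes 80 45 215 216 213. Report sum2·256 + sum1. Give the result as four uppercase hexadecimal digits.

5504

Running sums (mod 255):
  after byte 0 (80): sum1=80, sum2=80
  after byte 1 (45): sum1=125, sum2=205
  after byte 2 (215): sum1=85, sum2=35
  after byte 3 (216): sum1=46, sum2=81
  after byte 4 (213): sum1=4, sum2=85
Checksum = sum2·256 + sum1 = 85·256 + 4 = 21764 = 0x5504.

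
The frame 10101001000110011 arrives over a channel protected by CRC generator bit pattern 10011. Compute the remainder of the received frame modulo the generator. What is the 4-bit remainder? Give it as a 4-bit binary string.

1000

Modulo-2 division of 10101001000110011 by 10011:
  pos 0: 10101 XOR 10011 = 00110
  pos 2: 11000 XOR 10011 = 01011
  pos 3: 10111 XOR 10011 = 00100
  pos 5: 10000 XOR 10011 = 00011
  pos 8: 11011 XOR 10011 = 01000
  pos 9: 10000 XOR 10011 = 00011
  pos 12: 11011 XOR 10011 = 01000
Remainder = 1000 (nonzero — an error is detected).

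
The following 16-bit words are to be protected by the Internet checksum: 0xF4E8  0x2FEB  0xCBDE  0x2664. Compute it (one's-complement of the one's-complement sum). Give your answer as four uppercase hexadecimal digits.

One's-complement addition (fold any carry out of bit 15 back into bit 0):
  0xF4E8 + 0x2FEB = 0x124D3 → wrap carry → 0x24D4
  0x24D4 + 0xCBDE = 0x0F0B2
  0xF0B2 + 0x2664 = 0x11716 → wrap carry → 0x1717
One's-complement sum = 0x1717.
Checksum = ~0x1717 & 0xFFFF = 0xE8E8.

E8E8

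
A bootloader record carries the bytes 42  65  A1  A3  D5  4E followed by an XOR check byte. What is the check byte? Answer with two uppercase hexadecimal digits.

BE

XOR the bytes together:
  start with 0x42
  0x42 ⊕ 0x65 = 0x27
  0x27 ⊕ 0xA1 = 0x86
  0x86 ⊕ 0xA3 = 0x25
  0x25 ⊕ 0xD5 = 0xF0
  0xF0 ⊕ 0x4E = 0xBE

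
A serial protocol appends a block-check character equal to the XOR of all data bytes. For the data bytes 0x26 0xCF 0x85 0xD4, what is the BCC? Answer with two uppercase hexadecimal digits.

B8

XOR the bytes together:
  start with 0x26
  0x26 ⊕ 0xCF = 0xE9
  0xE9 ⊕ 0x85 = 0x6C
  0x6C ⊕ 0xD4 = 0xB8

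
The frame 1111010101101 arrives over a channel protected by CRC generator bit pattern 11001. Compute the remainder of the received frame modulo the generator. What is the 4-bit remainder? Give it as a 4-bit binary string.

0000

Modulo-2 division of 1111010101101 by 11001:
  pos 0: 11110 XOR 11001 = 00111
  pos 2: 11110 XOR 11001 = 00111
  pos 4: 11110 XOR 11001 = 00111
  pos 6: 11111 XOR 11001 = 00110
  pos 8: 11001 XOR 11001 = 00000
Remainder = 0000 (zero — the frame passes the CRC check).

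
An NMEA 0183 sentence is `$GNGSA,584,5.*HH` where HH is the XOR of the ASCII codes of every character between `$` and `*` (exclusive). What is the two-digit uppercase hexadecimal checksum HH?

XOR the ASCII codes of the payload characters:
  'G' = 0x47 → acc = 0x47
  'N' = 0x4E → acc = 0x09
  'G' = 0x47 → acc = 0x4E
  'S' = 0x53 → acc = 0x1D
  'A' = 0x41 → acc = 0x5C
  ',' = 0x2C → acc = 0x70
  '5' = 0x35 → acc = 0x45
  '8' = 0x38 → acc = 0x7D
  '4' = 0x34 → acc = 0x49
  ',' = 0x2C → acc = 0x65
  '5' = 0x35 → acc = 0x50
  '.' = 0x2E → acc = 0x7E
Checksum = 0x7E.

7E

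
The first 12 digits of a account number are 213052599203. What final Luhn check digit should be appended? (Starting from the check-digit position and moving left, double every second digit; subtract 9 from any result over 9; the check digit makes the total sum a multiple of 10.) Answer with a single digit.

1

Partial digits right→left: 3 0 2 9 9 5 2 5 0 3 1 2
Double every second digit counting from the check-digit position (so the 1st, 3rd, 5th, ... of the partial from the right).
  doubled (with −9 where >9): 6 4 9 4 0 2 → sum 25
  kept as-is: 0 9 5 5 3 2 → sum 24
Total = 25 + 24 = 49.
Check digit = (10 − (49 mod 10)) mod 10 = 1.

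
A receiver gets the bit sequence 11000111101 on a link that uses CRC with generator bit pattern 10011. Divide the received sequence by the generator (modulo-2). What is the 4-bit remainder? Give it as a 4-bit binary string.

0101

Modulo-2 division of 11000111101 by 10011:
  pos 0: 11000 XOR 10011 = 01011
  pos 1: 10111 XOR 10011 = 00100
  pos 3: 10011 XOR 10011 = 00000
Remainder = 0101 (nonzero — an error is detected).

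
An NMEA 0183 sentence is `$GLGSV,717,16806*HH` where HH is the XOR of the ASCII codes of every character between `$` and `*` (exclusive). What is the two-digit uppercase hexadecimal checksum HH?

XOR the ASCII codes of the payload characters:
  'G' = 0x47 → acc = 0x47
  'L' = 0x4C → acc = 0x0B
  'G' = 0x47 → acc = 0x4C
  'S' = 0x53 → acc = 0x1F
  'V' = 0x56 → acc = 0x49
  ',' = 0x2C → acc = 0x65
  '7' = 0x37 → acc = 0x52
  '1' = 0x31 → acc = 0x63
  '7' = 0x37 → acc = 0x54
  ',' = 0x2C → acc = 0x78
  '1' = 0x31 → acc = 0x49
  '6' = 0x36 → acc = 0x7F
  '8' = 0x38 → acc = 0x47
  '0' = 0x30 → acc = 0x77
  '6' = 0x36 → acc = 0x41
Checksum = 0x41.

41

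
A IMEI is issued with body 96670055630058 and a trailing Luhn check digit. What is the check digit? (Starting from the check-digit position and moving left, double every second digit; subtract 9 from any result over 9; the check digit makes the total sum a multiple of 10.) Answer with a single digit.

7

Partial digits right→left: 8 5 0 0 3 6 5 5 0 0 7 6 6 9
Double every second digit counting from the check-digit position (so the 1st, 3rd, 5th, ... of the partial from the right).
  doubled (with −9 where >9): 7 0 6 1 0 5 3 → sum 22
  kept as-is: 5 0 6 5 0 6 9 → sum 31
Total = 22 + 31 = 53.
Check digit = (10 − (53 mod 10)) mod 10 = 7.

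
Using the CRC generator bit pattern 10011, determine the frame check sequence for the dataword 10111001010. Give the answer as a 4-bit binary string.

0010

Append 4 zeros: 101110010100000. Divide by 10011 (XOR where the leading bit is 1):
  pos 0: 10111 XOR 10011 = 00100
  pos 2: 10000 XOR 10011 = 00011
  pos 5: 11101 XOR 10011 = 01110
  pos 6: 11100 XOR 10011 = 01111
  pos 7: 11110 XOR 10011 = 01101
  pos 8: 11010 XOR 10011 = 01001
  pos 9: 10010 XOR 10011 = 00001
Remainder (last 4 bits) = 0010. This is the CRC / FCS.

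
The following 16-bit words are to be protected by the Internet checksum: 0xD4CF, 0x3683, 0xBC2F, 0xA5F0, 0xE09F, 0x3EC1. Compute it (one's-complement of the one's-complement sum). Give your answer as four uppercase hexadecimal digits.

732B

One's-complement addition (fold any carry out of bit 15 back into bit 0):
  0xD4CF + 0x3683 = 0x10B52 → wrap carry → 0x0B53
  0x0B53 + 0xBC2F = 0x0C782
  0xC782 + 0xA5F0 = 0x16D72 → wrap carry → 0x6D73
  0x6D73 + 0xE09F = 0x14E12 → wrap carry → 0x4E13
  0x4E13 + 0x3EC1 = 0x08CD4
One's-complement sum = 0x8CD4.
Checksum = ~0x8CD4 & 0xFFFF = 0x732B.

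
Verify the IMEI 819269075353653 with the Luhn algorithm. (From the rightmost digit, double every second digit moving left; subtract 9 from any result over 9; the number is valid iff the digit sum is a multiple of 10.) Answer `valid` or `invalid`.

From the right, keep odd positions and double even positions (subtract 9 from any doubled value over 9):
  doubled (positions 2,4,...): 1 6 6 5 9 4 2 → sum 33
  kept (positions 1,3,...): 3 6 5 5 0 6 9 8 → sum 42
Total = 75.
75 mod 10 = 5, so the number is invalid.

invalid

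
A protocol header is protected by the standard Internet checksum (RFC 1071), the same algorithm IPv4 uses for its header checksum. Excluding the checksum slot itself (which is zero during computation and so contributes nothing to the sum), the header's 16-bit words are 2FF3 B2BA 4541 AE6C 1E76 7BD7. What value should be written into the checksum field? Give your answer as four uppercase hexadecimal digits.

One's-complement addition (fold any carry out of bit 15 back into bit 0):
  0x2FF3 + 0xB2BA = 0x0E2AD
  0xE2AD + 0x4541 = 0x127EE → wrap carry → 0x27EF
  0x27EF + 0xAE6C = 0x0D65B
  0xD65B + 0x1E76 = 0x0F4D1
  0xF4D1 + 0x7BD7 = 0x170A8 → wrap carry → 0x70A9
One's-complement sum = 0x70A9.
Checksum = ~0x70A9 & 0xFFFF = 0x8F56.

8F56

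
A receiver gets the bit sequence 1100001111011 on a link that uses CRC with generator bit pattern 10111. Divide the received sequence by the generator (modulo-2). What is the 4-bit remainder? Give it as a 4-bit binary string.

0000

Modulo-2 division of 1100001111011 by 10111:
  pos 0: 11000 XOR 10111 = 01111
  pos 1: 11110 XOR 10111 = 01001
  pos 2: 10011 XOR 10111 = 00100
  pos 4: 10011 XOR 10111 = 00100
  pos 6: 10010 XOR 10111 = 00101
  pos 8: 10111 XOR 10111 = 00000
Remainder = 0000 (zero — the frame passes the CRC check).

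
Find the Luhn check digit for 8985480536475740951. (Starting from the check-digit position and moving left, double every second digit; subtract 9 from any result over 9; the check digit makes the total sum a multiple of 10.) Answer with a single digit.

2

Partial digits right→left: 1 5 9 0 4 7 5 7 4 6 3 5 0 8 4 5 8 9 8
Double every second digit counting from the check-digit position (so the 1st, 3rd, 5th, ... of the partial from the right).
  doubled (with −9 where >9): 2 9 8 1 8 6 0 8 7 7 → sum 56
  kept as-is: 5 0 7 7 6 5 8 5 9 → sum 52
Total = 56 + 52 = 108.
Check digit = (10 − (108 mod 10)) mod 10 = 2.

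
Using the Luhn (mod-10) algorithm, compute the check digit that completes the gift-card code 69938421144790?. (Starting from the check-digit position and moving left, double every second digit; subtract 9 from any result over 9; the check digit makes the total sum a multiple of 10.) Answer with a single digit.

Partial digits right→left: 0 9 7 4 4 1 1 2 4 8 3 9 9 6
Double every second digit counting from the check-digit position (so the 1st, 3rd, 5th, ... of the partial from the right).
  doubled (with −9 where >9): 0 5 8 2 8 6 9 → sum 38
  kept as-is: 9 4 1 2 8 9 6 → sum 39
Total = 38 + 39 = 77.
Check digit = (10 − (77 mod 10)) mod 10 = 3.

3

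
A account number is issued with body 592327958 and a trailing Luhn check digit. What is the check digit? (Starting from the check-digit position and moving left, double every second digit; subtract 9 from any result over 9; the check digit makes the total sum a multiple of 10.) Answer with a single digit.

1

Partial digits right→left: 8 5 9 7 2 3 2 9 5
Double every second digit counting from the check-digit position (so the 1st, 3rd, 5th, ... of the partial from the right).
  doubled (with −9 where >9): 7 9 4 4 1 → sum 25
  kept as-is: 5 7 3 9 → sum 24
Total = 25 + 24 = 49.
Check digit = (10 − (49 mod 10)) mod 10 = 1.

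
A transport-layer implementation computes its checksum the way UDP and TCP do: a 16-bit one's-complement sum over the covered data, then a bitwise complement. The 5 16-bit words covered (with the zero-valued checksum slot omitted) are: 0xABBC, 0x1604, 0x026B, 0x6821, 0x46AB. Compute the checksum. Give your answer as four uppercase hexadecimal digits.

8D07

One's-complement addition (fold any carry out of bit 15 back into bit 0):
  0xABBC + 0x1604 = 0x0C1C0
  0xC1C0 + 0x026B = 0x0C42B
  0xC42B + 0x6821 = 0x12C4C → wrap carry → 0x2C4D
  0x2C4D + 0x46AB = 0x072F8
One's-complement sum = 0x72F8.
Checksum = ~0x72F8 & 0xFFFF = 0x8D07.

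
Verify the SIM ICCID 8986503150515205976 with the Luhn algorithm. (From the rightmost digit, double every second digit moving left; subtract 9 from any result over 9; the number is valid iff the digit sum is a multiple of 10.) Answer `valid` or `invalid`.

From the right, keep odd positions and double even positions (subtract 9 from any doubled value over 9):
  doubled (positions 2,4,...): 5 1 4 2 0 2 0 3 9 → sum 26
  kept (positions 1,3,...): 6 9 0 5 5 5 3 5 8 8 → sum 54
Total = 80.
80 mod 10 = 0, so the number is valid.

valid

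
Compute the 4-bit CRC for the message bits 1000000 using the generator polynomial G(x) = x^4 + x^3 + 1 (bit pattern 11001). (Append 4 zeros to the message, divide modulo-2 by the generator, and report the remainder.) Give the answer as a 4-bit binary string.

1010

Append 4 zeros: 10000000000. Divide by 11001 (XOR where the leading bit is 1):
  pos 0: 10000 XOR 11001 = 01001
  pos 1: 10010 XOR 11001 = 01011
  pos 2: 10110 XOR 11001 = 01111
  pos 3: 11110 XOR 11001 = 00111
  pos 5: 11100 XOR 11001 = 00101
Remainder (last 4 bits) = 1010. This is the CRC / FCS.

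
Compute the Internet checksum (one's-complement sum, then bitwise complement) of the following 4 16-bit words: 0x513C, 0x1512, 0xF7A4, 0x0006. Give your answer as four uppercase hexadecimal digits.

One's-complement addition (fold any carry out of bit 15 back into bit 0):
  0x513C + 0x1512 = 0x0664E
  0x664E + 0xF7A4 = 0x15DF2 → wrap carry → 0x5DF3
  0x5DF3 + 0x0006 = 0x05DF9
One's-complement sum = 0x5DF9.
Checksum = ~0x5DF9 & 0xFFFF = 0xA206.

A206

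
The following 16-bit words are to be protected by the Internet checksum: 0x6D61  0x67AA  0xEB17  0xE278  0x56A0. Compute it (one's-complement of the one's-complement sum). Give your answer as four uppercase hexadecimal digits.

One's-complement addition (fold any carry out of bit 15 back into bit 0):
  0x6D61 + 0x67AA = 0x0D50B
  0xD50B + 0xEB17 = 0x1C022 → wrap carry → 0xC023
  0xC023 + 0xE278 = 0x1A29B → wrap carry → 0xA29C
  0xA29C + 0x56A0 = 0x0F93C
One's-complement sum = 0xF93C.
Checksum = ~0xF93C & 0xFFFF = 0x06C3.

06C3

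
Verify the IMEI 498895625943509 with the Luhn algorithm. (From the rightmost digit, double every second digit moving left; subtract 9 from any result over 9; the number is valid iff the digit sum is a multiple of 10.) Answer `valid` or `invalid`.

invalid

From the right, keep odd positions and double even positions (subtract 9 from any doubled value over 9):
  doubled (positions 2,4,...): 0 6 9 4 1 7 9 → sum 36
  kept (positions 1,3,...): 9 5 4 5 6 9 8 4 → sum 50
Total = 86.
86 mod 10 = 6, so the number is invalid.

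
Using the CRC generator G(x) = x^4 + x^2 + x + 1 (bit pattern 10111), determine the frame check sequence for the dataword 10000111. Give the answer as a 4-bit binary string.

Append 4 zeros: 100001110000. Divide by 10111 (XOR where the leading bit is 1):
  pos 0: 10000 XOR 10111 = 00111
  pos 2: 11111 XOR 10111 = 01000
  pos 3: 10001 XOR 10111 = 00110
  pos 5: 11000 XOR 10111 = 01111
  pos 6: 11110 XOR 10111 = 01001
  pos 7: 10010 XOR 10111 = 00101
Remainder (last 4 bits) = 0101. This is the CRC / FCS.

0101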